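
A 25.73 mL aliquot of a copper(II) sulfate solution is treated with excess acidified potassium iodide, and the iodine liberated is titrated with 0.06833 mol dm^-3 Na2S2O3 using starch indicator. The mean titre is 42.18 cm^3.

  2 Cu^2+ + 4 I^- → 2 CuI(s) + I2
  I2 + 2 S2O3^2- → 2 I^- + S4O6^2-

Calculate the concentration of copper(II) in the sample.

n(S2O3^2-) = 0.04218 × 0.06833 = 2.882 × 10^-3 mol
n(I2) = n(S2O3^2-)/2 = 1.441 × 10^-3 mol
From the 2:1 ratio, n(Cu2+) in the aliquot = 2/1 × 1.441 × 10^-3 = 2.882 × 10^-3 mol
[Cu2+] = 2.882 × 10^-3 / 0.02573 = 0.1120 mol/L

0.1120 mol/L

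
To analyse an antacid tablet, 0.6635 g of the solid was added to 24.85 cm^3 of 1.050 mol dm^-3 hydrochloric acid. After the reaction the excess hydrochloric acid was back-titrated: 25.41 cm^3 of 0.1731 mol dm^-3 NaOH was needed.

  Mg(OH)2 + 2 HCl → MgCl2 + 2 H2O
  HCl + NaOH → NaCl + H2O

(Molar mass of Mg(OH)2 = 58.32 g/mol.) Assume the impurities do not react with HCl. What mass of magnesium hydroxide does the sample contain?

n(HCl) added = 0.02485 × 1.050 = 0.02609 mol
n(NaOH) used in back-titration = 0.02541 × 0.1731 = 4.398 × 10^-3 mol
n(HCl) left over = 4.398 × 10^-3 mol (1:1 ratio)
n(HCl) consumed by analyte = 0.02609 − 4.398 × 10^-3 = 0.02169 mol
From the 1:2 ratio, n(Mg(OH)2) = 1/2 × 0.02169 = 0.01085 mol
mass of Mg(OH)2 = 0.01085 × 58.32 = 0.6326 g

0.6326 g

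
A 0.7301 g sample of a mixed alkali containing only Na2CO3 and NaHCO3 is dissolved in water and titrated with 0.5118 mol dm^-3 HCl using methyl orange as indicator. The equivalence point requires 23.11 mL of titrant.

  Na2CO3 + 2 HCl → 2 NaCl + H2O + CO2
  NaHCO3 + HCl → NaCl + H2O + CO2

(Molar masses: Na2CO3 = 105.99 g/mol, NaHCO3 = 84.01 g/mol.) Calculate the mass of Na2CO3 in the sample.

0.4503 g

n(HCl) = 0.02311 × 0.5118 = 0.01183 mol
Let x = n(Na2CO3), y = n(NaHCO3).
Titrant: 2x + 1y = 0.01183;  mass: 105.99x + 84.01y = 0.7301
Solving, x = 4.249 × 10^-3 mol, y = 3.330 × 10^-3 mol
mass of Na2CO3 = 4.249 × 10^-3 × 105.99 = 0.4503 g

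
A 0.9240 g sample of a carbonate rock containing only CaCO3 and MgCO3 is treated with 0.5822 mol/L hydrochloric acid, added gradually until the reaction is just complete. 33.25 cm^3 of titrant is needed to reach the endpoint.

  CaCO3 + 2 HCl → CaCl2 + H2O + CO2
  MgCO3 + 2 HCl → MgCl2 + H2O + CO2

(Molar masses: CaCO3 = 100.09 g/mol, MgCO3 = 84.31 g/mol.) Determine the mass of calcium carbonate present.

n(HCl) = 0.03325 × 0.5822 = 0.01936 mol
Let x = n(CaCO3), y = n(MgCO3).
Titrant: 2x + 2y = 0.01936;  mass: 100.09x + 84.31y = 0.9240
Solving, x = 6.841 × 10^-3 mol, y = 2.838 × 10^-3 mol
mass of CaCO3 = 6.841 × 10^-3 × 100.09 = 0.6848 g

0.6848 g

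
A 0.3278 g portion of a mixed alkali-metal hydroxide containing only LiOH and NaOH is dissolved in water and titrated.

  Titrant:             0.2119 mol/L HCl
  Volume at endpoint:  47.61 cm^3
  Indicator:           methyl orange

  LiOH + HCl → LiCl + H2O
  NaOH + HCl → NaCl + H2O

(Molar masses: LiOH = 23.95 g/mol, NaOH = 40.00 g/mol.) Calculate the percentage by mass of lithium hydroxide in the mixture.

n(HCl) = 0.04761 × 0.2119 = 0.01009 mol
Let x = n(LiOH), y = n(NaOH).
Titrant: 1x + 1y = 0.01009;  mass: 23.95x + 40.00y = 0.3278
Solving, x = 4.719 × 10^-3 mol, y = 5.369 × 10^-3 mol
mass of LiOH = 4.719 × 10^-3 × 23.95 = 0.1130 g
% LiOH = 0.1130 / 0.3278 × 100 = 34.48 %

34.48 %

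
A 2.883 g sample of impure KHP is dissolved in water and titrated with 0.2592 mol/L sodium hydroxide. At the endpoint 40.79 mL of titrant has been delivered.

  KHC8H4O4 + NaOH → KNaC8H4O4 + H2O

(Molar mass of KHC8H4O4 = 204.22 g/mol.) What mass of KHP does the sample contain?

2.159 g

n(NaOH) = 0.04079 L × 0.2592 mol/L = 0.01057 mol
n(KHC8H4O4) = 0.01057 mol (1:1 ratio)
mass of KHC8H4O4 = 0.01057 × 204.22 g/mol = 2.159 g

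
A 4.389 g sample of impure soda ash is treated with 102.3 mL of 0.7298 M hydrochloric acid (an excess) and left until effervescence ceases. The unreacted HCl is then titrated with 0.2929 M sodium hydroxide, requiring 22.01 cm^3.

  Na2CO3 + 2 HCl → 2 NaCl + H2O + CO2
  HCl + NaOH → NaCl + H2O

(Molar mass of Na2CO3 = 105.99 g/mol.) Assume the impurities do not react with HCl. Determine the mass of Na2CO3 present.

n(HCl) added = 0.1023 × 0.7298 = 0.07466 mol
n(NaOH) used in back-titration = 0.02201 × 0.2929 = 6.447 × 10^-3 mol
n(HCl) left over = 6.447 × 10^-3 mol (1:1 ratio)
n(HCl) consumed by analyte = 0.07466 − 6.447 × 10^-3 = 0.06821 mol
From the 1:2 ratio, n(Na2CO3) = 1/2 × 0.06821 = 0.03411 mol
mass of Na2CO3 = 0.03411 × 105.99 = 3.615 g

3.615 g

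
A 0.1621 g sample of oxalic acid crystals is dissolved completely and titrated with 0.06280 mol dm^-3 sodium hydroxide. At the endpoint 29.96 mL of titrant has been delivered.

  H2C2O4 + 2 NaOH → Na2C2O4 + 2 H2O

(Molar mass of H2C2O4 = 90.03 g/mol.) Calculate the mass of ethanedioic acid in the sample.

n(NaOH) = 0.02996 L × 0.06280 mol/L = 1.881 × 10^-3 mol
From the 1:2 ratio, n(H2C2O4) = 1/2 × 1.881 × 10^-3 = 9.407 × 10^-4 mol
mass of H2C2O4 = 9.407 × 10^-4 × 90.03 g/mol = 0.08470 g

0.08470 g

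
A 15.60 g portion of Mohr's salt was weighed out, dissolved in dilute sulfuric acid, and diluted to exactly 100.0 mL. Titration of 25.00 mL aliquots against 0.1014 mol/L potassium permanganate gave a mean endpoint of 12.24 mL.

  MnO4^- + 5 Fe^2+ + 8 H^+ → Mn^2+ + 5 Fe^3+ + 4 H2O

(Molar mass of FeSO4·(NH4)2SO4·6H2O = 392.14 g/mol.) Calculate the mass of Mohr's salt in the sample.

n(KMnO4) per titration = 0.01224 × 0.1014 = 1.241 × 10^-3 mol
From the 5:1 ratio, n(FeSO4·(NH4)2SO4·6H2O) in each aliquot = 5/1 × 1.241 × 10^-3 = 6.206 × 10^-3 mol
n(FeSO4·(NH4)2SO4·6H2O) in the whole flask = 6.206 × 10^-3 × 100.0/25.00 = 0.02482 mol
mass of FeSO4·(NH4)2SO4·6H2O = 0.02482 × 392.14 = 9.734 g

9.734 g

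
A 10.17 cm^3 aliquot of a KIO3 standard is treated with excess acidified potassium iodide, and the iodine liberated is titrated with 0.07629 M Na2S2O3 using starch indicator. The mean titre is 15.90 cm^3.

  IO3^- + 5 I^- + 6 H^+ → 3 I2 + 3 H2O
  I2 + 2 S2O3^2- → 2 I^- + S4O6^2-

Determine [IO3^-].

n(S2O3^2-) = 0.01590 × 0.07629 = 1.213 × 10^-3 mol
n(I2) = n(S2O3^2-)/2 = 6.065 × 10^-4 mol
From the 1:3 ratio, n(IO3^-) in the aliquot = 1/3 × 6.065 × 10^-4 = 2.022 × 10^-4 mol
[IO3^-] = 2.022 × 10^-4 / 0.01017 = 0.01988 mol/L

0.01988 M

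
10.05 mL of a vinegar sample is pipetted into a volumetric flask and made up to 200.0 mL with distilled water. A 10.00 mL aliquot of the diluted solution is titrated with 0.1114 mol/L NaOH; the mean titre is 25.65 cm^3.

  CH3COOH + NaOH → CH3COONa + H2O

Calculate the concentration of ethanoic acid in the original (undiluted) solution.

n(NaOH) = 0.02565 × 0.1114 = 2.857 × 10^-3 mol
n(CH3COOH) in the aliquot = 2.857 × 10^-3 mol (1:1 ratio)
[CH3COOH]_dilute = 2.857 × 10^-3 / 0.01000 = 0.2857 mol/L
Dilution factor = 200.0 / 10.05 = 19.90
[CH3COOH]_stock = 0.2857 × 19.90 = 5.686 mol/L

5.686 mol/L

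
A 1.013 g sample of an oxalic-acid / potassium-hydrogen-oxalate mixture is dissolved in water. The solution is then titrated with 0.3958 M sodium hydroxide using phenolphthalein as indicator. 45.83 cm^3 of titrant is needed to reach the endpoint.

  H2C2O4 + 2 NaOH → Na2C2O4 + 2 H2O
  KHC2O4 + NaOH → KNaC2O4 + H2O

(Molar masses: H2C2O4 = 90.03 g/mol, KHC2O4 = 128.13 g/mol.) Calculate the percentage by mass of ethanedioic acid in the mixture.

70.10 %

n(NaOH) = 0.04583 × 0.3958 = 0.01814 mol
Let x = n(H2C2O4), y = n(KHC2O4).
Titrant: 2x + 1y = 0.01814;  mass: 90.03x + 128.13y = 1.013
Solving, x = 7.888 × 10^-3 mol, y = 2.364 × 10^-3 mol
mass of H2C2O4 = 7.888 × 10^-3 × 90.03 = 0.7102 g
% H2C2O4 = 0.7102 / 1.013 × 100 = 70.10 %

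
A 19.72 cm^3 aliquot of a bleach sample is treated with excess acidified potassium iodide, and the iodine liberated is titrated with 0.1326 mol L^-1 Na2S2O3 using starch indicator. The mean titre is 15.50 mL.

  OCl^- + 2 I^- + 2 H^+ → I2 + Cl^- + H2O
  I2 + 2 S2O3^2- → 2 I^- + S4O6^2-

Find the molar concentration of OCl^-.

0.05211 mol/L

n(S2O3^2-) = 0.01550 × 0.1326 = 2.055 × 10^-3 mol
n(I2) = n(S2O3^2-)/2 = 1.028 × 10^-3 mol
n(OCl^-) in the aliquot = 1.028 × 10^-3 mol (1:1 ratio)
[OCl^-] = 1.028 × 10^-3 / 0.01972 = 0.05211 mol/L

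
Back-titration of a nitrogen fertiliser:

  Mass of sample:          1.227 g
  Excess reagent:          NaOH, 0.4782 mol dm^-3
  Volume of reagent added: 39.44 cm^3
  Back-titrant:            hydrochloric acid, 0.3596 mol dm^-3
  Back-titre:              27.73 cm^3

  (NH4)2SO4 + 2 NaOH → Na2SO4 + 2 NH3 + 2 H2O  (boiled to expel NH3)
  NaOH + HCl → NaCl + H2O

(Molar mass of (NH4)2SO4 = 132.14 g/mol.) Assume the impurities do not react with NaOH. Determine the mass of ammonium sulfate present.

n(NaOH) added = 0.03944 × 0.4782 = 0.01886 mol
n(HCl) used in back-titration = 0.02773 × 0.3596 = 9.972 × 10^-3 mol
n(NaOH) left over = 9.972 × 10^-3 mol (1:1 ratio)
n(NaOH) consumed by analyte = 0.01886 − 9.972 × 10^-3 = 8.889 × 10^-3 mol
From the 1:2 ratio, n((NH4)2SO4) = 1/2 × 8.889 × 10^-3 = 4.444 × 10^-3 mol
mass of (NH4)2SO4 = 4.444 × 10^-3 × 132.14 = 0.5873 g

0.5873 g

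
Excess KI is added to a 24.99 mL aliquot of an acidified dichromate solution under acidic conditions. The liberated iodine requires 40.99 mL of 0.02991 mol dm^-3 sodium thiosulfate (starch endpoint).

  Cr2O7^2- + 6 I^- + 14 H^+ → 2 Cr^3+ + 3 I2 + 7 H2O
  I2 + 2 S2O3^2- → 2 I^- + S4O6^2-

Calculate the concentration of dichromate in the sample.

0.008177 mol/L

n(S2O3^2-) = 0.04099 × 0.02991 = 1.226 × 10^-3 mol
n(I2) = n(S2O3^2-)/2 = 6.130 × 10^-4 mol
From the 1:3 ratio, n(Cr2O7^2-) in the aliquot = 1/3 × 6.130 × 10^-4 = 2.043 × 10^-4 mol
[Cr2O7^2-] = 2.043 × 10^-4 / 0.02499 = 0.008177 mol/L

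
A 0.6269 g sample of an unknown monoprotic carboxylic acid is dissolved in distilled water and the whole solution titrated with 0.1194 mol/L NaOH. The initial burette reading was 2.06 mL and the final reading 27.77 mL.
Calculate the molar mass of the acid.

204.2 g/mol

n(NaOH) = 0.02571 L × 0.1194 mol/L = 3.070 × 10^-3 mol
n(HA) = 3.070 × 10^-3 mol (1:1 ratio)
M = m / n = 0.6269 g / 3.070 × 10^-3 mol = 204.2 g/mol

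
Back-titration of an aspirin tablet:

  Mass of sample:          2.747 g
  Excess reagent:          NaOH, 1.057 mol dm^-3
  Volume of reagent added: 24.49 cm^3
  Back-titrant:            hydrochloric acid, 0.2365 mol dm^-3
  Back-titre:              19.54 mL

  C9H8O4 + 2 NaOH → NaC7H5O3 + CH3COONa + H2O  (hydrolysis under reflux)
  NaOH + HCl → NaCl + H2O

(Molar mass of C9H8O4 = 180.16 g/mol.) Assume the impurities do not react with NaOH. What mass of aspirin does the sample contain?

1.916 g

n(NaOH) added = 0.02449 × 1.057 = 0.02589 mol
n(HCl) used in back-titration = 0.01954 × 0.2365 = 4.621 × 10^-3 mol
n(NaOH) left over = 4.621 × 10^-3 mol (1:1 ratio)
n(NaOH) consumed by analyte = 0.02589 − 4.621 × 10^-3 = 0.02126 mol
From the 1:2 ratio, n(C9H8O4) = 1/2 × 0.02126 = 0.01063 mol
mass of C9H8O4 = 0.01063 × 180.16 = 1.916 g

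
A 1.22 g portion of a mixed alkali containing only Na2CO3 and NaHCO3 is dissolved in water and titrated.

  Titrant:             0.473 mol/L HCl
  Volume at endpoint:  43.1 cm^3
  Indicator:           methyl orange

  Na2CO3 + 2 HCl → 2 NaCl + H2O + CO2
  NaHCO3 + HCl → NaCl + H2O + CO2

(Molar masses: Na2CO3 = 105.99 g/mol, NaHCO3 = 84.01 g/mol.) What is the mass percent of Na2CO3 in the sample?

69.0 %

n(HCl) = 0.0431 × 0.473 = 0.0204 mol
Let x = n(Na2CO3), y = n(NaHCO3).
Titrant: 2x + 1y = 0.0204;  mass: 105.99x + 84.01y = 1.22
Solving, x = 7.94 × 10^-3 mol, y = 4.50 × 10^-3 mol
mass of Na2CO3 = 7.94 × 10^-3 × 105.99 = 0.842 g
% Na2CO3 = 0.842 / 1.22 × 100 = 69.0 %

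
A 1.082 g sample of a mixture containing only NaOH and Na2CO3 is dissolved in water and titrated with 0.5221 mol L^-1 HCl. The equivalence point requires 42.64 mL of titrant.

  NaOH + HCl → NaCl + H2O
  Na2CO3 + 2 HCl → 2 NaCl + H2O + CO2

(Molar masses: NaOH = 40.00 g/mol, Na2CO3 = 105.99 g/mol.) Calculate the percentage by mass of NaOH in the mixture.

27.82 %

n(HCl) = 0.04264 × 0.5221 = 0.02226 mol
Let x = n(NaOH), y = n(Na2CO3).
Titrant: 1x + 2y = 0.02226;  mass: 40.00x + 105.99y = 1.082
Solving, x = 7.525 × 10^-3 mol, y = 7.368 × 10^-3 mol
mass of NaOH = 7.525 × 10^-3 × 40.00 = 0.3010 g
% NaOH = 0.3010 / 1.082 × 100 = 27.82 %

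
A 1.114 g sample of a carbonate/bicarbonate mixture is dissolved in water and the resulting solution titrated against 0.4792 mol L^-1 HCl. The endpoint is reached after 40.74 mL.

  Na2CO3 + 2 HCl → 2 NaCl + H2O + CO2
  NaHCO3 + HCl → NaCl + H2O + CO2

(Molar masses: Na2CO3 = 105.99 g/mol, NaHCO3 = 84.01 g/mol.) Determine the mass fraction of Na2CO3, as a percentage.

80.69 %

n(HCl) = 0.04074 × 0.4792 = 0.01952 mol
Let x = n(Na2CO3), y = n(NaHCO3).
Titrant: 2x + 1y = 0.01952;  mass: 105.99x + 84.01y = 1.114
Solving, x = 8.481 × 10^-3 mol, y = 2.560 × 10^-3 mol
mass of Na2CO3 = 8.481 × 10^-3 × 105.99 = 0.8989 g
% Na2CO3 = 0.8989 / 1.114 × 100 = 80.69 %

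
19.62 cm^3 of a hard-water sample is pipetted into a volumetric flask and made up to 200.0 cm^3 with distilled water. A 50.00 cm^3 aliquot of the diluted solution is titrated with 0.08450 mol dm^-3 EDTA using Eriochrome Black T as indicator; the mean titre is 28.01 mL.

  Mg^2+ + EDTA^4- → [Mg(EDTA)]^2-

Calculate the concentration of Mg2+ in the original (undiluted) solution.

n(EDTA) = 0.02801 × 0.08450 = 2.367 × 10^-3 mol
n(Mg2+) in the aliquot = 2.367 × 10^-3 mol (1:1 ratio)
[Mg2+]_dilute = 2.367 × 10^-3 / 0.05000 = 0.04734 mol/L
Dilution factor = 200.0 / 19.62 = 10.19
[Mg2+]_stock = 0.04734 × 10.19 = 0.4825 mol/L

0.4825 mol/L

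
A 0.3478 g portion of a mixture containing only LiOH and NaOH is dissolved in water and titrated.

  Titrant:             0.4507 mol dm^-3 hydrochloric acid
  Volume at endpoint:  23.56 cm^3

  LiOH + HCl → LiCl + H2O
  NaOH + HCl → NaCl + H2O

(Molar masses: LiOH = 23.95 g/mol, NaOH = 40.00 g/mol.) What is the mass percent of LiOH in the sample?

n(HCl) = 0.02356 × 0.4507 = 0.01062 mol
Let x = n(LiOH), y = n(NaOH).
Titrant: 1x + 1y = 0.01062;  mass: 23.95x + 40.00y = 0.3478
Solving, x = 4.794 × 10^-3 mol, y = 5.825 × 10^-3 mol
mass of LiOH = 4.794 × 10^-3 × 23.95 = 0.1148 g
% LiOH = 0.1148 / 0.3478 × 100 = 33.01 %

33.01 %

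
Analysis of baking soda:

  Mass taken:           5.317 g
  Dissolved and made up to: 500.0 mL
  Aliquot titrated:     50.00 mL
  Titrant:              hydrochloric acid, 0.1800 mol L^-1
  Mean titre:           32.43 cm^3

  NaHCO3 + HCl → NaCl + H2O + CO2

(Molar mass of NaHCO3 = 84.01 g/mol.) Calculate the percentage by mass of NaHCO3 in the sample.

92.23 %

n(HCl) per titration = 0.03243 × 0.1800 = 5.837 × 10^-3 mol
n(NaHCO3) in each aliquot = 5.837 × 10^-3 mol (1:1 ratio)
n(NaHCO3) in the whole flask = 5.837 × 10^-3 × 500.0/50.00 = 0.05837 mol
mass of NaHCO3 = 0.05837 × 84.01 = 4.904 g
% NaHCO3 = 4.904 / 5.317 × 100 = 92.23 %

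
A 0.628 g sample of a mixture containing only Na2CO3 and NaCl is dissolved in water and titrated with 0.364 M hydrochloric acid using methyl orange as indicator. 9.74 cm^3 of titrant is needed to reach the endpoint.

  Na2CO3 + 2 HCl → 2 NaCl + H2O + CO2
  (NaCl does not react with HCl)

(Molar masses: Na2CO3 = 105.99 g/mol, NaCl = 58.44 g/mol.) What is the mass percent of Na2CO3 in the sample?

29.9 %

n(HCl) = 0.00974 × 0.364 = 3.55 × 10^-3 mol
Let x = n(Na2CO3), y = n(NaCl).
Titrant: 2x = 3.55 × 10^-3;  mass: 105.99x + 58.44y = 0.628
Solving, x = 1.77 × 10^-3 mol, y = 7.53 × 10^-3 mol
mass of Na2CO3 = 1.77 × 10^-3 × 105.99 = 0.188 g
% Na2CO3 = 0.188 / 0.628 × 100 = 29.9 %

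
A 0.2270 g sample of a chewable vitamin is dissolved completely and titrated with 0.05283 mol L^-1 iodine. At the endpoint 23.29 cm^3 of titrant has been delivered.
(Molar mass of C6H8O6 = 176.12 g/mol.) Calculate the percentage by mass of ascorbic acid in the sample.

C6H8O6 + I2 → C6H6O6 + 2 HI
n(I2) = 0.02329 L × 0.05283 mol/L = 1.230 × 10^-3 mol
n(C6H8O6) = 1.230 × 10^-3 mol (1:1 ratio)
mass of C6H8O6 = 1.230 × 10^-3 × 176.12 g/mol = 0.2167 g
% C6H8O6 = 0.2167 / 0.2270 × 100 = 95.46 %

95.46 %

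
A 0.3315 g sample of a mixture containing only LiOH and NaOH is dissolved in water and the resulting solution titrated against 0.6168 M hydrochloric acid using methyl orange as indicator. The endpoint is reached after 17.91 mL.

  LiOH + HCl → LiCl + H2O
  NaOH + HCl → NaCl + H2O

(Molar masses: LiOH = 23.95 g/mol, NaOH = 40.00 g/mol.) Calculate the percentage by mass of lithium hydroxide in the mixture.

n(HCl) = 0.01791 × 0.6168 = 0.01105 mol
Let x = n(LiOH), y = n(NaOH).
Titrant: 1x + 1y = 0.01105;  mass: 23.95x + 40.00y = 0.3315
Solving, x = 6.877 × 10^-3 mol, y = 4.170 × 10^-3 mol
mass of LiOH = 6.877 × 10^-3 × 23.95 = 0.1647 g
% LiOH = 0.1647 / 0.3315 × 100 = 49.68 %

49.68 %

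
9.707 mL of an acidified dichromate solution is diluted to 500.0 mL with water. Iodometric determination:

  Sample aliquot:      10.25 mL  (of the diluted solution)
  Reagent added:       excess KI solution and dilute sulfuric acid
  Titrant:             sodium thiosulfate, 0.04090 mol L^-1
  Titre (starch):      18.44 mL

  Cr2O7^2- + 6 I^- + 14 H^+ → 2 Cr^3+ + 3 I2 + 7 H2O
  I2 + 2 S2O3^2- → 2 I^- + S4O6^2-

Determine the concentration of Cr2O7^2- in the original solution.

n(S2O3^2-) = 0.01844 × 0.04090 = 7.542 × 10^-4 mol
n(I2) = n(S2O3^2-)/2 = 3.771 × 10^-4 mol
From the 1:3 ratio, n(Cr2O7^2-) in the aliquot = 1/3 × 3.771 × 10^-4 = 1.257 × 10^-4 mol
[Cr2O7^2-]_dilute = 1.257 × 10^-4 / 0.01025 = 0.01226 mol/L
[Cr2O7^2-]_original = 0.01226 × 500.0/9.707 = 0.6317 mol/L

0.6317 mol/L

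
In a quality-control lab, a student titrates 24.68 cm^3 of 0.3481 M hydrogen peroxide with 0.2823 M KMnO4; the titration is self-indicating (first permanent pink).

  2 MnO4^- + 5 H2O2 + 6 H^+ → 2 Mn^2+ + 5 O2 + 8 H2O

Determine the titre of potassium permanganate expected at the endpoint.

12.17 mL

n(H2O2) = 0.02468 L × 0.3481 mol/L = 8.591 × 10^-3 mol
From the 2:5 stoichiometry, n(KMnO4) = 2/5 × 8.591 × 10^-3 = 3.436 × 10^-3 mol
V(KMnO4) = 3.436 × 10^-3 mol / 0.2823 mol/L = 0.01217 L = 12.17 mL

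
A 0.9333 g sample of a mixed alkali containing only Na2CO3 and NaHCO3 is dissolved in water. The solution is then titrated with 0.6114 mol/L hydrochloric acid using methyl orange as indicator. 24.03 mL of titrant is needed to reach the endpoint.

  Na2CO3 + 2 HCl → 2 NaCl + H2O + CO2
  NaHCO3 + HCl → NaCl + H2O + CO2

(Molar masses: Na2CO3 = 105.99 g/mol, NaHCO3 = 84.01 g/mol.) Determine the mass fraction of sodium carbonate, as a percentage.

55.10 %

n(HCl) = 0.02403 × 0.6114 = 0.01469 mol
Let x = n(Na2CO3), y = n(NaHCO3).
Titrant: 2x + 1y = 0.01469;  mass: 105.99x + 84.01y = 0.9333
Solving, x = 4.852 × 10^-3 mol, y = 4.988 × 10^-3 mol
mass of Na2CO3 = 4.852 × 10^-3 × 105.99 = 0.5143 g
% Na2CO3 = 0.5143 / 0.9333 × 100 = 55.10 %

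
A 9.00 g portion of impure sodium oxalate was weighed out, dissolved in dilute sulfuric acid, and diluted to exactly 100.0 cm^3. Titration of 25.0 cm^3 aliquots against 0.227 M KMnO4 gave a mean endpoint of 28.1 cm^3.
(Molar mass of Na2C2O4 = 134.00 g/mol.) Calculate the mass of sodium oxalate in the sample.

8.55 g

2 MnO4^- + 5 C2O4^2- + 16 H^+ → 2 Mn^2+ + 10 CO2 + 8 H2O
n(KMnO4) per titration = 0.0281 × 0.227 = 6.38 × 10^-3 mol
From the 5:2 ratio, n(Na2C2O4) in each aliquot = 5/2 × 6.38 × 10^-3 = 0.0159 mol
n(Na2C2O4) in the whole flask = 0.0159 × 100.0/25.0 = 0.0638 mol
mass of Na2C2O4 = 0.0638 × 134.00 = 8.55 g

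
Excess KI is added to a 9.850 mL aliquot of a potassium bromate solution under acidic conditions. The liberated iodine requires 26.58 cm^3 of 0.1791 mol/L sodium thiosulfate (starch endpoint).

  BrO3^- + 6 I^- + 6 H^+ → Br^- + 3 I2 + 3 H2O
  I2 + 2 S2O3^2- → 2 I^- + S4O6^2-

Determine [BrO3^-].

0.08055 mol/L

n(S2O3^2-) = 0.02658 × 0.1791 = 4.760 × 10^-3 mol
n(I2) = n(S2O3^2-)/2 = 2.380 × 10^-3 mol
From the 1:3 ratio, n(BrO3^-) in the aliquot = 1/3 × 2.380 × 10^-3 = 7.934 × 10^-4 mol
[BrO3^-] = 7.934 × 10^-4 / 0.009850 = 0.08055 mol/L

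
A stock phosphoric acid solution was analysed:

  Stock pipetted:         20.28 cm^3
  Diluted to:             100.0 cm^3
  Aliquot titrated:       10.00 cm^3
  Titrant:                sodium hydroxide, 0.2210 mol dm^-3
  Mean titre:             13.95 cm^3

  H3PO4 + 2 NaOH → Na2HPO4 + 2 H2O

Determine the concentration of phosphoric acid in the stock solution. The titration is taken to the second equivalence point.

n(NaOH) = 0.01395 × 0.2210 = 3.083 × 10^-3 mol
From the 1:2 ratio, n(H3PO4) in the aliquot = 1/2 × 3.083 × 10^-3 = 1.541 × 10^-3 mol
[H3PO4]_dilute = 1.541 × 10^-3 / 0.01000 = 0.1541 mol/L
Dilution factor = 100.0 / 20.28 = 4.931
[H3PO4]_stock = 0.1541 × 4.931 = 0.7601 mol/L

0.7601 mol/L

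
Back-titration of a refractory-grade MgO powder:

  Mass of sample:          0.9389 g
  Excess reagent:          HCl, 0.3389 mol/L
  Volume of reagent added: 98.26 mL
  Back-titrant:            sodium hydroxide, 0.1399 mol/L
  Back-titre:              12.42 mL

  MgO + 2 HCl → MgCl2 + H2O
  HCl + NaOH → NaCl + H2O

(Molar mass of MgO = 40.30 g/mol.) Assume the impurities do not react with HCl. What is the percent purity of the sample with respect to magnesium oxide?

n(HCl) added = 0.09826 × 0.3389 = 0.03330 mol
n(NaOH) used in back-titration = 0.01242 × 0.1399 = 1.738 × 10^-3 mol
n(HCl) left over = 1.738 × 10^-3 mol (1:1 ratio)
n(HCl) consumed by analyte = 0.03330 − 1.738 × 10^-3 = 0.03156 mol
From the 1:2 ratio, n(MgO) = 1/2 × 0.03156 = 0.01578 mol
mass of MgO = 0.01578 × 40.30 = 0.6360 g
% MgO = 0.6360 / 0.9389 × 100 = 67.74 %

67.74 %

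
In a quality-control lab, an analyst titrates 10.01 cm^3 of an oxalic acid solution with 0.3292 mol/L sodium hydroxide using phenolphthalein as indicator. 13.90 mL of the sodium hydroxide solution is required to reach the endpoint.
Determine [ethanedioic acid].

H2C2O4 + 2 NaOH → Na2C2O4 + 2 H2O
n(NaOH) = 0.01390 L × 0.3292 mol/L = 4.576 × 10^-3 mol
From the 1:2 mole ratio, n(H2C2O4) = 1/2 × 4.576 × 10^-3 = 2.288 × 10^-3 mol
[H2C2O4] = 2.288 × 10^-3 mol / 0.01001 L = 0.2286 mol/L

0.2286 mol/L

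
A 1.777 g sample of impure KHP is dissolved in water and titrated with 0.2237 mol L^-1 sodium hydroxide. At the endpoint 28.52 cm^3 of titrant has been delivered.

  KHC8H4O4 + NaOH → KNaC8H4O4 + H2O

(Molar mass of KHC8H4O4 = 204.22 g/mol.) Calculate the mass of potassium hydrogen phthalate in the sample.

n(NaOH) = 0.02852 L × 0.2237 mol/L = 6.380 × 10^-3 mol
n(KHC8H4O4) = 6.380 × 10^-3 mol (1:1 ratio)
mass of KHC8H4O4 = 6.380 × 10^-3 × 204.22 g/mol = 1.303 g

1.303 g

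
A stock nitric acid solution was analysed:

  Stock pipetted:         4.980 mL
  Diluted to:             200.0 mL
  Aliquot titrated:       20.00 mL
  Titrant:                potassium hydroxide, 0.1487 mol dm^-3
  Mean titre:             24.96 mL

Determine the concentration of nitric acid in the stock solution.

7.453 mol/L

HNO3 + KOH → KNO3 + H2O
n(KOH) = 0.02496 × 0.1487 = 3.712 × 10^-3 mol
n(HNO3) in the aliquot = 3.712 × 10^-3 mol (1:1 ratio)
[HNO3]_dilute = 3.712 × 10^-3 / 0.02000 = 0.1856 mol/L
Dilution factor = 200.0 / 4.980 = 40.16
[HNO3]_stock = 0.1856 × 40.16 = 7.453 mol/L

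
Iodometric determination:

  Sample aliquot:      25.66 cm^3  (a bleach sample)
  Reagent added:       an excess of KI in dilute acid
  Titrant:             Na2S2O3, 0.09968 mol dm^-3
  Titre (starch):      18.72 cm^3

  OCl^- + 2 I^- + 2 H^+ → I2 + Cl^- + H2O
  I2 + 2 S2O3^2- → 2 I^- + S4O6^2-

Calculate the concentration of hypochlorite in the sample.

0.03636 mol/L

n(S2O3^2-) = 0.01872 × 0.09968 = 1.866 × 10^-3 mol
n(I2) = n(S2O3^2-)/2 = 9.330 × 10^-4 mol
n(OCl^-) in the aliquot = 9.330 × 10^-4 mol (1:1 ratio)
[OCl^-] = 9.330 × 10^-4 / 0.02566 = 0.03636 mol/L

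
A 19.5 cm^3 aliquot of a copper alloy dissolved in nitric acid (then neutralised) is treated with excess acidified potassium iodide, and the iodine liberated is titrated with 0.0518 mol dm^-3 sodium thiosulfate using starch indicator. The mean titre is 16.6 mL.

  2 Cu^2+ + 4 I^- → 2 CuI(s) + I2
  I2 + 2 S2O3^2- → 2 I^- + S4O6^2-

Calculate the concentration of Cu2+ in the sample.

0.0441 mol/L

n(S2O3^2-) = 0.0166 × 0.0518 = 8.60 × 10^-4 mol
n(I2) = n(S2O3^2-)/2 = 4.30 × 10^-4 mol
From the 2:1 ratio, n(Cu2+) in the aliquot = 2/1 × 4.30 × 10^-4 = 8.60 × 10^-4 mol
[Cu2+] = 8.60 × 10^-4 / 0.0195 = 0.0441 mol/L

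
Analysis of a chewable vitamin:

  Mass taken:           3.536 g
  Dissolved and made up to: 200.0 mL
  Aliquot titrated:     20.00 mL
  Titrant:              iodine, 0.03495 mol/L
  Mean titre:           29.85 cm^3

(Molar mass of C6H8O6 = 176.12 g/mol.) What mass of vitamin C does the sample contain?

1.837 g

C6H8O6 + I2 → C6H6O6 + 2 HI
n(I2) per titration = 0.02985 × 0.03495 = 1.043 × 10^-3 mol
n(C6H8O6) in each aliquot = 1.043 × 10^-3 mol (1:1 ratio)
n(C6H8O6) in the whole flask = 1.043 × 10^-3 × 200.0/20.00 = 0.01043 mol
mass of C6H8O6 = 0.01043 × 176.12 = 1.837 g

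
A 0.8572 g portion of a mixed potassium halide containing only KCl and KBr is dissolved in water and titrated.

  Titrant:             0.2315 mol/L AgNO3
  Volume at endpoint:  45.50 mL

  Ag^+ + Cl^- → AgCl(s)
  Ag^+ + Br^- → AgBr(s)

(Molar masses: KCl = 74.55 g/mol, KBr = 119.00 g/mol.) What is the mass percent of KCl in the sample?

77.53 %

n(AgNO3) = 0.04550 × 0.2315 = 0.01053 mol
Let x = n(KCl), y = n(KBr).
Titrant: 1x + 1y = 0.01053;  mass: 74.55x + 119.00y = 0.8572
Solving, x = 8.915 × 10^-3 mol, y = 1.619 × 10^-3 mol
mass of KCl = 8.915 × 10^-3 × 74.55 = 0.6646 g
% KCl = 0.6646 / 0.8572 × 100 = 77.53 %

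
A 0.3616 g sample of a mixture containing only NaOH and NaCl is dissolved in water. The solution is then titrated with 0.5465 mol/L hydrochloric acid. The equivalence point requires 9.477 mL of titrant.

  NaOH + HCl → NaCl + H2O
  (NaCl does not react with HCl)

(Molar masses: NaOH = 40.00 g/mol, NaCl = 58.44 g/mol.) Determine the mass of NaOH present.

0.2072 g

n(HCl) = 0.009477 × 0.5465 = 5.179 × 10^-3 mol
Let x = n(NaOH), y = n(NaCl).
Titrant: 1x = 5.179 × 10^-3;  mass: 40.00x + 58.44y = 0.3616
Solving, x = 5.179 × 10^-3 mol, y = 2.643 × 10^-3 mol
mass of NaOH = 5.179 × 10^-3 × 40.00 = 0.2072 g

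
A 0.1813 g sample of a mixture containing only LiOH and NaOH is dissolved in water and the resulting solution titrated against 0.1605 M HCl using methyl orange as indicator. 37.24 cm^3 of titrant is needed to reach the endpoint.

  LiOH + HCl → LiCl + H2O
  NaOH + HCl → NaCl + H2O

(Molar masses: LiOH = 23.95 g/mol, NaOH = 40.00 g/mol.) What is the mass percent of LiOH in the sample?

47.56 %

n(HCl) = 0.03724 × 0.1605 = 5.977 × 10^-3 mol
Let x = n(LiOH), y = n(NaOH).
Titrant: 1x + 1y = 5.977 × 10^-3;  mass: 23.95x + 40.00y = 0.1813
Solving, x = 3.600 × 10^-3 mol, y = 2.377 × 10^-3 mol
mass of LiOH = 3.600 × 10^-3 × 23.95 = 0.08622 g
% LiOH = 0.08622 / 0.1813 × 100 = 47.56 %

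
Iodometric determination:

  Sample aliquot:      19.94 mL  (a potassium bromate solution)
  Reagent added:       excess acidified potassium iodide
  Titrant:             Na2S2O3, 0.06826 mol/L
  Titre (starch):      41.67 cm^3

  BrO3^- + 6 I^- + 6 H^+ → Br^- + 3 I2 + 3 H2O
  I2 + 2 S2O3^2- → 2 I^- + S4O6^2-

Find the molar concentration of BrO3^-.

n(S2O3^2-) = 0.04167 × 0.06826 = 2.844 × 10^-3 mol
n(I2) = n(S2O3^2-)/2 = 1.422 × 10^-3 mol
From the 1:3 ratio, n(BrO3^-) in the aliquot = 1/3 × 1.422 × 10^-3 = 4.741 × 10^-4 mol
[BrO3^-] = 4.741 × 10^-4 / 0.01994 = 0.02377 mol/L

0.02377 mol/L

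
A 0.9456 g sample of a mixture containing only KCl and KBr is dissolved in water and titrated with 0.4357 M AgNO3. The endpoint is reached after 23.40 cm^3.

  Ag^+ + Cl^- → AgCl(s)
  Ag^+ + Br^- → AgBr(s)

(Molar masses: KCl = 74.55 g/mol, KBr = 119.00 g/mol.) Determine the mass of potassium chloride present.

0.4489 g

n(AgNO3) = 0.02340 × 0.4357 = 0.01020 mol
Let x = n(KCl), y = n(KBr).
Titrant: 1x + 1y = 0.01020;  mass: 74.55x + 119.00y = 0.9456
Solving, x = 6.021 × 10^-3 mol, y = 4.174 × 10^-3 mol
mass of KCl = 6.021 × 10^-3 × 74.55 = 0.4489 g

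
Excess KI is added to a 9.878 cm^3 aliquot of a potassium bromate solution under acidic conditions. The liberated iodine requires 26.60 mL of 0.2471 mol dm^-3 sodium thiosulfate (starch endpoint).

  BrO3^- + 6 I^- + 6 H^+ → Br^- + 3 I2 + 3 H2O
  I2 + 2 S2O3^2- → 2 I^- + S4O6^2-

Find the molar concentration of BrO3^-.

0.1109 mol/L

n(S2O3^2-) = 0.02660 × 0.2471 = 6.573 × 10^-3 mol
n(I2) = n(S2O3^2-)/2 = 3.286 × 10^-3 mol
From the 1:3 ratio, n(BrO3^-) in the aliquot = 1/3 × 3.286 × 10^-3 = 1.095 × 10^-3 mol
[BrO3^-] = 1.095 × 10^-3 / 0.009878 = 0.1109 mol/L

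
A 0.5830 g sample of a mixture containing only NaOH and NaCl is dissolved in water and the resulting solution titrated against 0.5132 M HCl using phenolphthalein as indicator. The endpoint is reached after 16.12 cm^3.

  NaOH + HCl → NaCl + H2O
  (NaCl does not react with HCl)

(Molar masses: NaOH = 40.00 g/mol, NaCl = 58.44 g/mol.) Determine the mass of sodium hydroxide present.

n(HCl) = 0.01612 × 0.5132 = 8.273 × 10^-3 mol
Let x = n(NaOH), y = n(NaCl).
Titrant: 1x = 8.273 × 10^-3;  mass: 40.00x + 58.44y = 0.5830
Solving, x = 8.273 × 10^-3 mol, y = 4.314 × 10^-3 mol
mass of NaOH = 8.273 × 10^-3 × 40.00 = 0.3309 g

0.3309 g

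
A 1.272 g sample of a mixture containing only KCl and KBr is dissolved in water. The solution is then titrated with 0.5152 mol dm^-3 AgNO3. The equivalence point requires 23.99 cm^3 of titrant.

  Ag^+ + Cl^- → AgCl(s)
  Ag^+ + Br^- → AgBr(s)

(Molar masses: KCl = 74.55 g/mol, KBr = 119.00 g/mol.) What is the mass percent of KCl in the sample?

n(AgNO3) = 0.02399 × 0.5152 = 0.01236 mol
Let x = n(KCl), y = n(KBr).
Titrant: 1x + 1y = 0.01236;  mass: 74.55x + 119.00y = 1.272
Solving, x = 4.472 × 10^-3 mol, y = 7.887 × 10^-3 mol
mass of KCl = 4.472 × 10^-3 × 74.55 = 0.3334 g
% KCl = 0.3334 / 1.272 × 100 = 26.21 %

26.21 %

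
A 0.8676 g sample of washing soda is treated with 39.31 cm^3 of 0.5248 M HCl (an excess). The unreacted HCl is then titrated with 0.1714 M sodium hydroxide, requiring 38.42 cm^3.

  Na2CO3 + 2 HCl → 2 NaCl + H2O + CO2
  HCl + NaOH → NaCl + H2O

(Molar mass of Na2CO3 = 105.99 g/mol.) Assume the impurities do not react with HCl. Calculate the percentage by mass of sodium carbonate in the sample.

n(HCl) added = 0.03931 × 0.5248 = 0.02063 mol
n(NaOH) used in back-titration = 0.03842 × 0.1714 = 6.585 × 10^-3 mol
n(HCl) left over = 6.585 × 10^-3 mol (1:1 ratio)
n(HCl) consumed by analyte = 0.02063 − 6.585 × 10^-3 = 0.01404 mol
From the 1:2 ratio, n(Na2CO3) = 1/2 × 0.01404 = 7.022 × 10^-3 mol
mass of Na2CO3 = 7.022 × 10^-3 × 105.99 = 0.7443 g
% Na2CO3 = 0.7443 / 0.8676 × 100 = 85.79 %

85.79 %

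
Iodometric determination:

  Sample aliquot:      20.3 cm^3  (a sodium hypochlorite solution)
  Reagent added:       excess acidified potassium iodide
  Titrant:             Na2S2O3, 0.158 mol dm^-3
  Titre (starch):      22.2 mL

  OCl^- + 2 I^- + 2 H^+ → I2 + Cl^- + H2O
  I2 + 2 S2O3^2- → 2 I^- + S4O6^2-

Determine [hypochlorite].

n(S2O3^2-) = 0.0222 × 0.158 = 3.51 × 10^-3 mol
n(I2) = n(S2O3^2-)/2 = 1.75 × 10^-3 mol
n(OCl^-) in the aliquot = 1.75 × 10^-3 mol (1:1 ratio)
[OCl^-] = 1.75 × 10^-3 / 0.0203 = 0.0864 mol/L

0.0864 mol/L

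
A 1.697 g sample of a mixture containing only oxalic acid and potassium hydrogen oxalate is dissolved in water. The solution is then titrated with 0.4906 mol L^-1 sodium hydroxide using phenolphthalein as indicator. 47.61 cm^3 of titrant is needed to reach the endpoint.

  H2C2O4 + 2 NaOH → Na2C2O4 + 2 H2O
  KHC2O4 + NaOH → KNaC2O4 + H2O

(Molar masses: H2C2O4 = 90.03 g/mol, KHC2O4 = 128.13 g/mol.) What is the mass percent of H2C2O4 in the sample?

n(NaOH) = 0.04761 × 0.4906 = 0.02336 mol
Let x = n(H2C2O4), y = n(KHC2O4).
Titrant: 2x + 1y = 0.02336;  mass: 90.03x + 128.13y = 1.697
Solving, x = 7.795 × 10^-3 mol, y = 7.767 × 10^-3 mol
mass of H2C2O4 = 7.795 × 10^-3 × 90.03 = 0.7018 g
% H2C2O4 = 0.7018 / 1.697 × 100 = 41.36 %

41.36 %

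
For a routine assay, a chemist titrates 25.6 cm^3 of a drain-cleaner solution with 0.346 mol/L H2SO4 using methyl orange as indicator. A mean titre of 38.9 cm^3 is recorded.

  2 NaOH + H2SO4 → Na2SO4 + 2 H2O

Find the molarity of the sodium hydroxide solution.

n(H2SO4) = 0.0389 L × 0.346 mol/L = 0.0135 mol
From the 2:1 mole ratio, n(NaOH) = 2/1 × 0.0135 = 0.0269 mol
[NaOH] = 0.0269 mol / 0.0256 L = 1.05 mol/L

1.05 mol/L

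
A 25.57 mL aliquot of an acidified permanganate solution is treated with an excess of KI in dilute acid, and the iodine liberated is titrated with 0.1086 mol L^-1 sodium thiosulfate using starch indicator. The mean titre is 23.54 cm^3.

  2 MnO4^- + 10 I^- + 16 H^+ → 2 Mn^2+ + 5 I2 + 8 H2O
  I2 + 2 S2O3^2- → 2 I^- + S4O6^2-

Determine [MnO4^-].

0.02000 mol/L

n(S2O3^2-) = 0.02354 × 0.1086 = 2.556 × 10^-3 mol
n(I2) = n(S2O3^2-)/2 = 1.278 × 10^-3 mol
From the 2:5 ratio, n(MnO4^-) in the aliquot = 2/5 × 1.278 × 10^-3 = 5.113 × 10^-4 mol
[MnO4^-] = 5.113 × 10^-4 / 0.02557 = 0.02000 mol/L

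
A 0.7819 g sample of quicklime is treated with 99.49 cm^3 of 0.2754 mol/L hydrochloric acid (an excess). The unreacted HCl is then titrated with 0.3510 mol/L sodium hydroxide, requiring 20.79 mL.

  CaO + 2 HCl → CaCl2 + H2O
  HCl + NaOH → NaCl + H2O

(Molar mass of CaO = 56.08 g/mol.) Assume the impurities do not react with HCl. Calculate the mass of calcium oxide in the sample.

n(HCl) added = 0.09949 × 0.2754 = 0.02740 mol
n(NaOH) used in back-titration = 0.02079 × 0.3510 = 7.297 × 10^-3 mol
n(HCl) left over = 7.297 × 10^-3 mol (1:1 ratio)
n(HCl) consumed by analyte = 0.02740 − 7.297 × 10^-3 = 0.02010 mol
From the 1:2 ratio, n(CaO) = 1/2 × 0.02010 = 0.01005 mol
mass of CaO = 0.01005 × 56.08 = 0.5637 g

0.5637 g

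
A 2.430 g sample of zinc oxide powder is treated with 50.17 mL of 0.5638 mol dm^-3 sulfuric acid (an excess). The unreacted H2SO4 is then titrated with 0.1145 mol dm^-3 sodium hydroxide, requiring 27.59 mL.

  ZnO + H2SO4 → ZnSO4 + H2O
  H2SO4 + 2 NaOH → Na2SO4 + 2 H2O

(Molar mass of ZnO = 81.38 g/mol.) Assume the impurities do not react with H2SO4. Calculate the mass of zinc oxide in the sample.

n(H2SO4) added = 0.05017 × 0.5638 = 0.02829 mol
n(NaOH) used in back-titration = 0.02759 × 0.1145 = 3.159 × 10^-3 mol
From the 1:2 ratio, n(H2SO4) left over = 1/2 × 3.159 × 10^-3 = 1.580 × 10^-3 mol
n(H2SO4) consumed by analyte = 0.02829 − 1.580 × 10^-3 = 0.02671 mol
n(ZnO) = 0.02671 mol (1:1 ratio)
mass of ZnO = 0.02671 × 81.38 = 2.173 g

2.173 g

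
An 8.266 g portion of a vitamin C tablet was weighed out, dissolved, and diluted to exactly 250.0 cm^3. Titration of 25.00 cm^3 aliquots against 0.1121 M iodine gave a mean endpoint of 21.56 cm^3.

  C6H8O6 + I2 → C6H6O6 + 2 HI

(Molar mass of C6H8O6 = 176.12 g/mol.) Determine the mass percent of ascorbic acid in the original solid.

n(I2) per titration = 0.02156 × 0.1121 = 2.417 × 10^-3 mol
n(C6H8O6) in each aliquot = 2.417 × 10^-3 mol (1:1 ratio)
n(C6H8O6) in the whole flask = 2.417 × 10^-3 × 250.0/25.00 = 0.02417 mol
mass of C6H8O6 = 0.02417 × 176.12 = 4.257 g
% C6H8O6 = 4.257 / 8.266 × 100 = 51.50 %

51.50 %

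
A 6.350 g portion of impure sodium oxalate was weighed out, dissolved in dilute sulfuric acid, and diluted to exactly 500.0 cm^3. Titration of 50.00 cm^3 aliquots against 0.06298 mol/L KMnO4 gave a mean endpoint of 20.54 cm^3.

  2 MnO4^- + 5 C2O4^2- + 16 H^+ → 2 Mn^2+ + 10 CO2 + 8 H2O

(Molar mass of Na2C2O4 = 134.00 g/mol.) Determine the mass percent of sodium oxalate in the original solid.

68.25 %

n(KMnO4) per titration = 0.02054 × 0.06298 = 1.294 × 10^-3 mol
From the 5:2 ratio, n(Na2C2O4) in each aliquot = 5/2 × 1.294 × 10^-3 = 3.234 × 10^-3 mol
n(Na2C2O4) in the whole flask = 3.234 × 10^-3 × 500.0/50.00 = 0.03234 mol
mass of Na2C2O4 = 0.03234 × 134.00 = 4.334 g
% Na2C2O4 = 4.334 / 6.350 × 100 = 68.25 %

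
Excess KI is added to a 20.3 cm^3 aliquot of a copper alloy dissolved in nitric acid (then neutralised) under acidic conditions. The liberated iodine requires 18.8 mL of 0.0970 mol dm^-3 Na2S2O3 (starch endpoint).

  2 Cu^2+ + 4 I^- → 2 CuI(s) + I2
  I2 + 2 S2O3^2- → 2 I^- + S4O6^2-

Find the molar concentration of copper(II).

0.0898 mol/L

n(S2O3^2-) = 0.0188 × 0.0970 = 1.82 × 10^-3 mol
n(I2) = n(S2O3^2-)/2 = 9.12 × 10^-4 mol
From the 2:1 ratio, n(Cu2+) in the aliquot = 2/1 × 9.12 × 10^-4 = 1.82 × 10^-3 mol
[Cu2+] = 1.82 × 10^-3 / 0.0203 = 0.0898 mol/L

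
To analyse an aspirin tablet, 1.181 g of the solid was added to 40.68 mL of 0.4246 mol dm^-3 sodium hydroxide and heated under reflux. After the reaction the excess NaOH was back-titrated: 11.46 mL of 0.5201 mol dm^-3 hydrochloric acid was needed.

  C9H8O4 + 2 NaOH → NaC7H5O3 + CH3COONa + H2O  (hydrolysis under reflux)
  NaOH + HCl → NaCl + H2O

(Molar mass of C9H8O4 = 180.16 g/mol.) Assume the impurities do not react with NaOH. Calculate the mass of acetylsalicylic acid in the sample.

n(NaOH) added = 0.04068 × 0.4246 = 0.01727 mol
n(HCl) used in back-titration = 0.01146 × 0.5201 = 5.960 × 10^-3 mol
n(NaOH) left over = 5.960 × 10^-3 mol (1:1 ratio)
n(NaOH) consumed by analyte = 0.01727 − 5.960 × 10^-3 = 0.01131 mol
From the 1:2 ratio, n(C9H8O4) = 1/2 × 0.01131 = 5.656 × 10^-3 mol
mass of C9H8O4 = 5.656 × 10^-3 × 180.16 = 1.019 g

1.019 g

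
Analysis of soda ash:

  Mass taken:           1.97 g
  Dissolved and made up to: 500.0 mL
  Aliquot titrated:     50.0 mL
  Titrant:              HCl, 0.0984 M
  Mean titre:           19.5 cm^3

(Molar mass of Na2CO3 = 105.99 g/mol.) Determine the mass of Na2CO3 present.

Na2CO3 + 2 HCl → 2 NaCl + H2O + CO2
n(HCl) per titration = 0.0195 × 0.0984 = 1.92 × 10^-3 mol
From the 1:2 ratio, n(Na2CO3) in each aliquot = 1/2 × 1.92 × 10^-3 = 9.59 × 10^-4 mol
n(Na2CO3) in the whole flask = 9.59 × 10^-4 × 500.0/50.0 = 9.59 × 10^-3 mol
mass of Na2CO3 = 9.59 × 10^-3 × 105.99 = 1.02 g

1.02 g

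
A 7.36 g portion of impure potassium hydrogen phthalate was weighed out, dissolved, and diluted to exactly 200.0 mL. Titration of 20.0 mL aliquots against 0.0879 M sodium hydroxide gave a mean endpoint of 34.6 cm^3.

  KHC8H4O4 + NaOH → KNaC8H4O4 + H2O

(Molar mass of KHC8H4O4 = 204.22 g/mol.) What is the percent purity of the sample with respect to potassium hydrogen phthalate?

84.4 %

n(NaOH) per titration = 0.0346 × 0.0879 = 3.04 × 10^-3 mol
n(KHC8H4O4) in each aliquot = 3.04 × 10^-3 mol (1:1 ratio)
n(KHC8H4O4) in the whole flask = 3.04 × 10^-3 × 200.0/20.0 = 0.0304 mol
mass of KHC8H4O4 = 0.0304 × 204.22 = 6.21 g
% KHC8H4O4 = 6.21 / 7.36 × 100 = 84.4 %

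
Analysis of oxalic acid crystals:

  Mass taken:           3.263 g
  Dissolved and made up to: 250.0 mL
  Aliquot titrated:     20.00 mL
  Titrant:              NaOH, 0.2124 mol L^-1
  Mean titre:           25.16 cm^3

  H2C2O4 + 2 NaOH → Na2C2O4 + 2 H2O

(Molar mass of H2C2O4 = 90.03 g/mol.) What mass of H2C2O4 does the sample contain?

n(NaOH) per titration = 0.02516 × 0.2124 = 5.344 × 10^-3 mol
From the 1:2 ratio, n(H2C2O4) in each aliquot = 1/2 × 5.344 × 10^-3 = 2.672 × 10^-3 mol
n(H2C2O4) in the whole flask = 2.672 × 10^-3 × 250.0/20.00 = 0.03340 mol
mass of H2C2O4 = 0.03340 × 90.03 = 3.007 g

3.007 g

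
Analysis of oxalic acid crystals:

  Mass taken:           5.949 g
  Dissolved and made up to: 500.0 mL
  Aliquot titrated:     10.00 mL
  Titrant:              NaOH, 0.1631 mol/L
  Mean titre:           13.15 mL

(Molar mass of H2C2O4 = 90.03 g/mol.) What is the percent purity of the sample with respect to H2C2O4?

81.15 %

H2C2O4 + 2 NaOH → Na2C2O4 + 2 H2O
n(NaOH) per titration = 0.01315 × 0.1631 = 2.145 × 10^-3 mol
From the 1:2 ratio, n(H2C2O4) in each aliquot = 1/2 × 2.145 × 10^-3 = 1.072 × 10^-3 mol
n(H2C2O4) in the whole flask = 1.072 × 10^-3 × 500.0/10.00 = 0.05362 mol
mass of H2C2O4 = 0.05362 × 90.03 = 4.827 g
% H2C2O4 = 4.827 / 5.949 × 100 = 81.15 %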